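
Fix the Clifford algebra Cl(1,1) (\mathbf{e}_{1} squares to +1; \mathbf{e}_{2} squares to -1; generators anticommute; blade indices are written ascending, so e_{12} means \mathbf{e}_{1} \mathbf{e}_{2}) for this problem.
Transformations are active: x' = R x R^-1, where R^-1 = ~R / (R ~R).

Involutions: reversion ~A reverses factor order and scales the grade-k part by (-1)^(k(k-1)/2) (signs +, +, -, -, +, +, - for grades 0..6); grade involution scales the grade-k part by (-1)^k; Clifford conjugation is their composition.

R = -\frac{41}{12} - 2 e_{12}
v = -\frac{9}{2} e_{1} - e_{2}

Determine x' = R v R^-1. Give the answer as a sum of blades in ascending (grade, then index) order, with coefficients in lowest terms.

~R = -\frac{41}{12} + 2 e_{12}, and R ~R = \frac{1105}{144}, so R^-1 = ~R / (\frac{1105}{144}).
R v = \frac{107}{8} e_{1} - \frac{67}{12} e_{2}
Answer: -\frac{16377}{2210} e_{1} + \frac{6599}{1105} e_{2}


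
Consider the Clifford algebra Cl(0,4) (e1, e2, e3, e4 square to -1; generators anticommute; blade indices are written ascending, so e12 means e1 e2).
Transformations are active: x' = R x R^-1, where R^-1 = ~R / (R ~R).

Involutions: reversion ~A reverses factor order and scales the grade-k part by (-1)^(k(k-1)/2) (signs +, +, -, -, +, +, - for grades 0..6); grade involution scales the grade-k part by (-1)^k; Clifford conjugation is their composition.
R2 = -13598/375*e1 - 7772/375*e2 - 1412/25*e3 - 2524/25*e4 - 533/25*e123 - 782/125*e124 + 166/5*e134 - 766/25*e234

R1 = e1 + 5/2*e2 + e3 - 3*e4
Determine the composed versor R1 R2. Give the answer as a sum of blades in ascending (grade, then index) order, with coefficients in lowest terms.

Distribute over the terms of R1 (each basis-blade product reordered to ascending indices, repeated generators contracted through their squares):
(e1) R2 = 13598/375 - 7772/375*e12 - 1412/25*e13 - 2524/25*e14 + 533/25*e23 + 782/125*e24 - 166/5*e34 - 766/25*e1234
(5/2*e2) R2 = 3886/75 + 6799/75*e12 - 533/10*e13 - 391/25*e14 - 706/5*e23 - 1262/5*e24 + 383/5*e34 - 83*e1234
(e3) R2 = 1412/25 + 533/25*e12 + 13598/375*e13 + 166/5*e14 + 7772/375*e23 - 766/25*e24 - 2524/25*e34 - 782/125*e1234
(-3*e4) R2 = -7572/25 - 2346/125*e12 + 498/5*e13 - 13598/125*e14 - 2298/25*e23 - 7772/125*e24 - 4236/25*e34 - 1599/25*e1234
Summing the partial products and collecting blades:
Answer: -59372/375 + 1812/25*e12 + 19561/750*e13 - 24023/125*e14 - 71653/375*e23 - 8474/25*e24 - 227*e34 - 22982/125*e1234


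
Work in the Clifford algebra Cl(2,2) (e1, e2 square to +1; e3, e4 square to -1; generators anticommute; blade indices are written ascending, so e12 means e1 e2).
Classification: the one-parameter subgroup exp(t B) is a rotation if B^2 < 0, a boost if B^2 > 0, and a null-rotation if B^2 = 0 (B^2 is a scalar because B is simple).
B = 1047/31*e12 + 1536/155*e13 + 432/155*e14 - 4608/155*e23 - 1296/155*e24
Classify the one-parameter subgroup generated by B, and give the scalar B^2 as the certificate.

B^2 term by term: the squares give (1047/31)^2*(e12)^2 + (1536/155)^2*(e13)^2 + (432/155)^2*(e14)^2 + (-4608/155)^2*(e23)^2 + (-1296/155)^2*(e24)^2 = 1096209/961*(-1) + 2359296/24025*(+1) + 186624/24025*(+1) + 21233664/24025*(+1) + 1679616/24025*(+1) = -81 (each basis 2-blade squares to minus the product of its generators' squares); cross terms between blades sharing an index anticommute and cancel; the commuting (index-disjoint) pairs give grade-4 terms 2*c*c'*(blade product), which cancel blade by blade — e1234: 3981312/24025 - 3981312/24025 = 0 — confirming B is simple. So B^2 = -81.
Answer: rotation, certificate B^2 = -81. Why this suffices: the scalar -81 survives any versor conjugation, so its sign alone determines the class however B is presented.


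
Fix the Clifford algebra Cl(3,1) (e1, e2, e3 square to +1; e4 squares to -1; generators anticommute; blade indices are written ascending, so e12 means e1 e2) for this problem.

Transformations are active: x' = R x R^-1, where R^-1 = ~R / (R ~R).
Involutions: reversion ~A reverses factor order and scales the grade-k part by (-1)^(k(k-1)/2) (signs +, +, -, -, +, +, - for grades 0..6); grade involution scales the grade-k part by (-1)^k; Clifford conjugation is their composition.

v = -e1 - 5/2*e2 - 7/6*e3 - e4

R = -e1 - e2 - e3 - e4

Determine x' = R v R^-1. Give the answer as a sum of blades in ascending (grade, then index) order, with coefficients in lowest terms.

~R = -e1 - e2 - e3 - e4, and R ~R = 2, so R^-1 = ~R / (2).
R v = 11/3 + 3/2*e12 + 1/6*e13 - 4/3*e23 - 3/2*e24 - 1/6*e34
Answer: -8/3*e1 - 7/6*e2 - 5/2*e3 - 8/3*e4


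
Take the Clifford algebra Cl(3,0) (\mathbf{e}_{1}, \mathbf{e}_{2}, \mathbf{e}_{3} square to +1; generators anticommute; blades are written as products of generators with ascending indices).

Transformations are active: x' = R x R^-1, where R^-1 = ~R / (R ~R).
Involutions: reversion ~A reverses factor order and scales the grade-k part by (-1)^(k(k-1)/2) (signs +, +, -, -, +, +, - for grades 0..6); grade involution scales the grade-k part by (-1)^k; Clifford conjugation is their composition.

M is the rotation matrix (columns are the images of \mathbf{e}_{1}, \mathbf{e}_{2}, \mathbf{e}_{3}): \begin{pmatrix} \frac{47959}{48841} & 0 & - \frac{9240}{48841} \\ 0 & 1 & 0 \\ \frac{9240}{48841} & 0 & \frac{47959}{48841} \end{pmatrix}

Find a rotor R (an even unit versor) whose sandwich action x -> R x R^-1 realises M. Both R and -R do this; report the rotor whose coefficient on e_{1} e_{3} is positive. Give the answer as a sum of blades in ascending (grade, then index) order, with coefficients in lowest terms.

Method: write R = a + b12*e_{1} e_{2} + b13*e_{1} e_{3} + b23*e_{2} e_{3} with a^2 + b12^2 + b13^2 + b23^2 = 1 (so R^-1 = ~R). Expanding the columns R e_j ~R gives tr M = 4a^2 - 1 and, from the antisymmetric part, M21 - M12 = -4a*b12, M13 - M31 = 4a*b13, M32 - M23 = -4a*b23.
Here tr M = \frac{144759}{48841}, so a^2 = (1 + tr M)/4 = \frac{48400}{48841} and a = ±\frac{220}{221}. Taking a = \frac{220}{221}: M21 - M12 = 0, M13 - M31 = -\frac{18480}{48841}, M32 - M23 = 0, giving b12 = 0, b13 = -\frac{21}{221}, b23 = 0, i.e. R = \frac{220}{221} - \frac{21}{221} e_{1} e_{3}.
Its e_{1} e_{3} coefficient is negative, so report the other preimage -R.
Answer: -\frac{220}{221} + \frac{21}{221} e_{1} e_{3}. Note: both R and -R realise this M (trace \frac{144759}{48841}); the covering map identifies them, and the e_{1} e_{3}-coefficient sign is the tie-breaker.


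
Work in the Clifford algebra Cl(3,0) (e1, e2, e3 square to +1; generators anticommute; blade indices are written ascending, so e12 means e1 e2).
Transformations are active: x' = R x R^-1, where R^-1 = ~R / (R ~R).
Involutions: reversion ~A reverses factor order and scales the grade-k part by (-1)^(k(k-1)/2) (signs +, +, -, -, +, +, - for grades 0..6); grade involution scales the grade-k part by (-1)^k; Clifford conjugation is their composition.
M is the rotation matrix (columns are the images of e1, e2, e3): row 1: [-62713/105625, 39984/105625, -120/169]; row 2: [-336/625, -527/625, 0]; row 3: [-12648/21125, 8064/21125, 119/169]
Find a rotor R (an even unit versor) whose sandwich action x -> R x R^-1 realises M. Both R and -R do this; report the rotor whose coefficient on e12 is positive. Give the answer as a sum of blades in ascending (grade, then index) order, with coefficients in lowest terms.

Method: write R = a + b12*e12 + b13*e13 + b23*e23 with a^2 + b12^2 + b13^2 + b23^2 = 1 (so R^-1 = ~R). Expanding the columns R e_j ~R gives tr M = 4a^2 - 1 and, from the antisymmetric part, M21 - M12 = -4a*b12, M13 - M31 = 4a*b13, M32 - M23 = -4a*b23.
Here tr M = -77401/105625, so a^2 = (1 + tr M)/4 = 7056/105625 and a = ±84/325. Taking a = 84/325: M21 - M12 = -96768/105625, M13 - M31 = -2352/21125, M32 - M23 = 8064/21125, giving b12 = 288/325, b13 = -7/65, b23 = -24/65, i.e. R = 84/325 + 288/325*e12 - 7/65*e13 - 24/65*e23.
Its e12 coefficient is already positive.
Answer: 84/325 + 288/325*e12 - 7/65*e13 - 24/65*e23. Sheet selection: the two-to-one cover makes ±R indistinguishable at the matrix level (trace -77401/105625), so uniqueness comes from the required sign on e12.


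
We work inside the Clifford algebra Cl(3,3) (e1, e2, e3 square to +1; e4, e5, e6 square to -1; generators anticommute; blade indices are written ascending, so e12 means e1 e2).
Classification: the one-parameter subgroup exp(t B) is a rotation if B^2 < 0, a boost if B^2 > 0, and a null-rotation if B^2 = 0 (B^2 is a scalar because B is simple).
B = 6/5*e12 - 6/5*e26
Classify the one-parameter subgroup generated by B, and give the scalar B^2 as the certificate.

B^2 term by term: the squares give (6/5)^2*(e12)^2 + (-6/5)^2*(e26)^2 = 36/25*(-1) + 36/25*(+1) = 0 (each basis 2-blade squares to minus the product of its generators' squares); cross terms between blades sharing an index anticommute and cancel. So B^2 = 0.
Answer: null-rotation, certificate B^2 = 0. The class reads off the invariant scalar 0 directly.


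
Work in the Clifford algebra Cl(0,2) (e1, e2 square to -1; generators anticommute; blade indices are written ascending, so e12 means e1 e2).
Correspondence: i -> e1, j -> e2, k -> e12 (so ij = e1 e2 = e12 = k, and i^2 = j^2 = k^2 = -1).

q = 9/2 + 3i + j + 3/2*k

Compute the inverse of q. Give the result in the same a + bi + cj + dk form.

In blades: q = 9/2 + 3*e1 + e2 + 3/2*e12.
With qbar = 9/2 - 3*e1 - e2 - 3/2*e12 (scalar fixed, mapped units negated), q qbar = 65/2 (the sum of squared coefficients), so q^-1 = qbar / (65/2) = 9/65 - 6/65*e1 - 2/65*e2 - 3/65*e12; translating back:
Answer: 9/65 - 6/65*i - 2/65*j - 3/65*k


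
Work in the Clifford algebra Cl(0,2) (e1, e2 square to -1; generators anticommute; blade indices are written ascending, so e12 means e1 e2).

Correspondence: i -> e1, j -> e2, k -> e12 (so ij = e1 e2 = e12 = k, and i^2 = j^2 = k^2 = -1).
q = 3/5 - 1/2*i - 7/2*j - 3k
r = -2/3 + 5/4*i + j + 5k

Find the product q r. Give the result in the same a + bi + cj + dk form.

In blades: q = 3/5 - 1/2*e1 - 7/2*e2 - 3*e12, r = -2/3 + 5/4*e1 + e2 + 5*e12.
Distribute q over r term by term (generator squares from the signature, products reordered to ascending indices): (3/5)*r = -2/5 + 3/4*e1 + 3/5*e2 + 3*e12; (-1/2*e1)*r = 5/8 + 1/3*e1 + 5/2*e2 - 1/2*e12; (-7/2*e2)*r = 7/2 - 35/2*e1 + 7/3*e2 + 35/8*e12; (-3*e12)*r = 15 + 3*e1 - 15/4*e2 + 2*e12.
Sum: 749/40 - 161/12*e1 + 101/60*e2 + 71/8*e12; translating back through the correspondence:
Answer: 749/40 - 161/12*i + 101/60*j + 71/8*k


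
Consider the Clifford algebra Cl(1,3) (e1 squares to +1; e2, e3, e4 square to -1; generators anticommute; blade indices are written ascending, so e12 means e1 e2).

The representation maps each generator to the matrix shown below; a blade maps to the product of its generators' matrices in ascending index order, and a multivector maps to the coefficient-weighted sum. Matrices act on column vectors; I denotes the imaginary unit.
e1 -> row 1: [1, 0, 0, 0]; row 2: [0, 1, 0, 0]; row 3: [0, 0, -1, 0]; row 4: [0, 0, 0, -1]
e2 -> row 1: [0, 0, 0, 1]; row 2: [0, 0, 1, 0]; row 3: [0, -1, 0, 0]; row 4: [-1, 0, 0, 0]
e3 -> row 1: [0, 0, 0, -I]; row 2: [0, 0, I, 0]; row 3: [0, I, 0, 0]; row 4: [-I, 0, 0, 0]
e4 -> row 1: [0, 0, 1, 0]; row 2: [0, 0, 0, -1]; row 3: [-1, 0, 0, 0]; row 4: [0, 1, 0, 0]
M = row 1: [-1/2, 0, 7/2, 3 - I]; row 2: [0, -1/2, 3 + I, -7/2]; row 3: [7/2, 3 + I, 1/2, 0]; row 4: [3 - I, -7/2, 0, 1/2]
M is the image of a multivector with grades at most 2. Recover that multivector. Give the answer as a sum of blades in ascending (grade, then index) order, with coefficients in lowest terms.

Method: the blade images are trace-orthogonal — tr(rho(e_A) rho(e_B)^-1) = 4 if A = B and 0 otherwise — and rho(e_A)^-1 = (e_A)^2 * rho(e_A) with (e_A)^2 = +1 or -1, so the coefficient of e_A in the preimage is (e_A)^2 * tr(M rho(e_A))/4.
Nonzero projections over blades of grade <= 2: e1: (e1)^2 = +1, tr(M rho(e1)) = -2, coefficient -1/2; e3: (e3)^2 = -1, tr(M rho(e3)) = -4, coefficient 1; e12: (e12)^2 = +1, tr(M rho(e12)) = 12, coefficient 3; e14: (e14)^2 = +1, tr(M rho(e14)) = 14, coefficient 7/2. Every other blade of grade <= 2 projects to 0.
Answer: -1/2*e1 + e3 + 3*e12 + 7/2*e14


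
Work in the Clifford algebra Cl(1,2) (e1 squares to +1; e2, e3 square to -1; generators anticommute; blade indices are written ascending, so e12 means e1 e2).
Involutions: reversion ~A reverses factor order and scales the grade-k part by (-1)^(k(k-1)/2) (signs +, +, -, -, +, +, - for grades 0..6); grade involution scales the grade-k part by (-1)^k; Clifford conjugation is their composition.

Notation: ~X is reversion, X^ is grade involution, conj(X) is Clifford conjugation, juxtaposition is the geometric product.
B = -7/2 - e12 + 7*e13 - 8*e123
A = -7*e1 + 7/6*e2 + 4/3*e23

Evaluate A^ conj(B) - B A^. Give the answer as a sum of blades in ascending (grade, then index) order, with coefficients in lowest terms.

first term: -15*e1 + 133/12*e2 - 49*e3 + 28/3*e12 + 32/3*e13 - 182/3*e23 - 49/6*e123
second term: -15*e1 + 133/12*e2 - 49*e3 + 28/3*e12 + 32/3*e13 - 182/3*e23 + 49/6*e123
Answer: -49/3*e123


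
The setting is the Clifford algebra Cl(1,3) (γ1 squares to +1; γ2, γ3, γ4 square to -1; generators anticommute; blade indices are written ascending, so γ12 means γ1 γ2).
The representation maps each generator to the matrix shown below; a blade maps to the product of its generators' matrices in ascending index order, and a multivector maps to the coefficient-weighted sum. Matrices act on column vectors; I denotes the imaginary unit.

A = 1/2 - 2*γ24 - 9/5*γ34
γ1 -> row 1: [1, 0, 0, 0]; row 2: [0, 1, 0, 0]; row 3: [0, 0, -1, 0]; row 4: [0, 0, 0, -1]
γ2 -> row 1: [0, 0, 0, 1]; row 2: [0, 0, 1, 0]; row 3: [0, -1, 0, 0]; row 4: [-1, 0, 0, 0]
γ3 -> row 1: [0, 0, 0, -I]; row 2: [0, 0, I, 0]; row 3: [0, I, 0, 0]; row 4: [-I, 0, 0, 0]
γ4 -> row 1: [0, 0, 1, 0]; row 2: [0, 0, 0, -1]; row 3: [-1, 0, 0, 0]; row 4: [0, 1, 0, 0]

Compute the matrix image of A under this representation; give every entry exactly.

Bivector images (products of the table entries): rho(γ24) = rho(γ2)rho(γ4) = row 1: [0, 1, 0, 0]; row 2: [-1, 0, 0, 0]; row 3: [0, 0, 0, 1]; row 4: [0, 0, -1, 0]; rho(γ34) = rho(γ3)rho(γ4) = row 1: [0, -I, 0, 0]; row 2: [-I, 0, 0, 0]; row 3: [0, 0, 0, -I]; row 4: [0, 0, -I, 0].
M = (1/2)*1 + (-2)*rho(γ24) + (-9/5)*rho(γ34), summed entrywise (1 is the identity matrix):
Answer: row 1: [1/2, -2 + 9*I/5, 0, 0]; row 2: [2 + 9*I/5, 1/2, 0, 0]; row 3: [0, 0, 1/2, -2 + 9*I/5]; row 4: [0, 0, 2 + 9*I/5, 1/2]


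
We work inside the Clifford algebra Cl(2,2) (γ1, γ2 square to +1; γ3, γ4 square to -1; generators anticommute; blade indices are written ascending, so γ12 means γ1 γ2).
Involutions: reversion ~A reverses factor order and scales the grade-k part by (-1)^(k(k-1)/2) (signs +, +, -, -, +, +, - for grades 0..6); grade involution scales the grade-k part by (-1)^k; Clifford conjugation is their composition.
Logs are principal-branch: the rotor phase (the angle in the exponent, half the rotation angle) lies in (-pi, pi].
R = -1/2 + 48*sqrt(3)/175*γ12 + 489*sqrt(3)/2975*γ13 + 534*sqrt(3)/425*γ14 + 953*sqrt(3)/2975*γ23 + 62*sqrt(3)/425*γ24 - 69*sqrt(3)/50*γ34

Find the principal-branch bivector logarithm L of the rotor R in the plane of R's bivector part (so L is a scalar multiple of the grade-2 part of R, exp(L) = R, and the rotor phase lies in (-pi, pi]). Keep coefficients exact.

The scalar part of R is -1/2, so the principal-branch rotor phase is pinned; divide the bivector part by its sine to get the unit plane — L is the phase times that plane.
Concretely: cos(phase) = -1/2 gives phase = ±2*pi/3, and since phase/sin(phase) is even the sign is immaterial: L = (phase/sin(phase)) * <R>_2 = (4*sqrt(3)*pi/9) * <R>_2.
Answer: 64*pi/175*γ12 + 652*pi/2975*γ13 + 712*pi/425*γ14 + 3812*pi/8925*γ23 + 248*pi/1275*γ24 - 46*pi/25*γ34


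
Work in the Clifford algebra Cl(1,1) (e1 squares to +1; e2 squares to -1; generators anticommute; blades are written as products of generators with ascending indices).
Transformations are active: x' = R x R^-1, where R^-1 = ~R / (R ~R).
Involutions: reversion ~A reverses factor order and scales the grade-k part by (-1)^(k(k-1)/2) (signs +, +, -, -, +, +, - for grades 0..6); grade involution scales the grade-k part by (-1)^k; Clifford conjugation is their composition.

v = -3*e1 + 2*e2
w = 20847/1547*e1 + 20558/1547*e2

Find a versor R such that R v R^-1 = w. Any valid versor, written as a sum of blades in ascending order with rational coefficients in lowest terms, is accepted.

Key observation: q(v) = q(w) = 5 (sandwiches preserve the norm), so R = v + w = 16206/1547*e1 + 23652/1547*e2 works whenever it is invertible — the component of v along it is kept and (v - w)/2 reverses, sending v to w.
Answer: 16206/1547*e1 + 23652/1547*e2


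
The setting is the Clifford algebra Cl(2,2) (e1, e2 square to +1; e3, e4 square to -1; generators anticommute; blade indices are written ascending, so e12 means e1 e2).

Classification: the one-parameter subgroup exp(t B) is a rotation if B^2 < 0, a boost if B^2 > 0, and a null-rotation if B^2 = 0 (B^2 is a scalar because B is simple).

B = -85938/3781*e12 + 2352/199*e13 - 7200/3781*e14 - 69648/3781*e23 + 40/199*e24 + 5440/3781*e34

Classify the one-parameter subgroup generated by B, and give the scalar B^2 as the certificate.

B^2 term by term: the squares give (-85938/3781)^2*(e12)^2 + (2352/199)^2*(e13)^2 + (-7200/3781)^2*(e14)^2 + (-69648/3781)^2*(e23)^2 + (40/199)^2*(e24)^2 + (5440/3781)^2*(e34)^2 = 7385339844/14295961*(-1) + 5531904/39601*(+1) + 51840000/14295961*(+1) + 4850843904/14295961*(+1) + 1600/39601*(+1) + 29593600/14295961*(-1) = -36 (each basis 2-blade squares to minus the product of its generators' squares); cross terms between blades sharing an index anticommute and cancel; the commuting (index-disjoint) pairs give grade-4 terms 2*c*c'*(blade product), which cancel blade by blade — e1234: -935005440/14295961 - 188160/39601 + 1002931200/14295961 = 0 — confirming B is simple. So B^2 = -36.
Answer: rotation, certificate B^2 = -36. B^2 = -36 is basis-independent, so its sign is the whole story.


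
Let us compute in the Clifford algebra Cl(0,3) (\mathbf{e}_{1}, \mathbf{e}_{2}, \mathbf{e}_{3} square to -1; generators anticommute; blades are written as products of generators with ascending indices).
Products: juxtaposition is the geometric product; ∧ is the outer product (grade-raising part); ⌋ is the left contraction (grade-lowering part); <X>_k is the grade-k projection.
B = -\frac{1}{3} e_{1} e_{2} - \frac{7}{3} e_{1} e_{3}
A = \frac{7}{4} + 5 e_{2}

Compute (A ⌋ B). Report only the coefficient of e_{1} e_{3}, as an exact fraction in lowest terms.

step 1: -\frac{5}{3} e_{1} - \frac{7}{12} e_{1} e_{2} - \frac{49}{12} e_{1} e_{3}
Answer: -\frac{49}{12}


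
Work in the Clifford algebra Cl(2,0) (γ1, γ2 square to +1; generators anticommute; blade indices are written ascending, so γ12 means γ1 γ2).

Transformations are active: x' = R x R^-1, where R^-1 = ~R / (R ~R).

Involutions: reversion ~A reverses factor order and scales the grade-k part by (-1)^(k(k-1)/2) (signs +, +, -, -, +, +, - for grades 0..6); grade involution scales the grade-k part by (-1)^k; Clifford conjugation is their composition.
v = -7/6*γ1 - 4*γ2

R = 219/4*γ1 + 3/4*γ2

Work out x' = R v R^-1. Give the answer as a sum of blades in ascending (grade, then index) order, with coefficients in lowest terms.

~R = 219/4*γ1 + 3/4*γ2, and R ~R = 23985/8, so R^-1 = ~R / (23985/8).
R v = -535/8 - 1745/8*γ12
Answer: -680/533*γ1 + 12685/3198*γ2


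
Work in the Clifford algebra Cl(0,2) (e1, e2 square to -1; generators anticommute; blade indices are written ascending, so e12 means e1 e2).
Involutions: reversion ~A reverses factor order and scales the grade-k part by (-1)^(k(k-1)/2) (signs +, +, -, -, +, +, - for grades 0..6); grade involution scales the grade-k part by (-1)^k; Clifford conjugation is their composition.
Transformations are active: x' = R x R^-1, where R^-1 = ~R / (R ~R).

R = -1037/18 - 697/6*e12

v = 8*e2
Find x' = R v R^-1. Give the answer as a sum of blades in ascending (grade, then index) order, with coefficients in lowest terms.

~R = -1037/18 + 697/6*e12, and R ~R = 2723825/162, so R^-1 = ~R / (2723825/162).
R v = 2788/3*e1 - 4148/9*e2
Answer: -60024/9425*e1 - 45632/9425*e2


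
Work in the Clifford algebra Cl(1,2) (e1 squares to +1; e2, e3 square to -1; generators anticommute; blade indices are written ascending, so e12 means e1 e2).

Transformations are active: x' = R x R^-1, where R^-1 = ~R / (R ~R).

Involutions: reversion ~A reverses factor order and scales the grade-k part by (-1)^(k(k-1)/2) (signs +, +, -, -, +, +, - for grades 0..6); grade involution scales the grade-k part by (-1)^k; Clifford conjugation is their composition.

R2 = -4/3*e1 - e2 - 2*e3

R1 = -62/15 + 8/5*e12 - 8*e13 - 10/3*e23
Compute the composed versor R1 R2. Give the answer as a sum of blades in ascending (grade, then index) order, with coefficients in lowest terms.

Distribute over the terms of R2 (each basis-blade product reordered to ascending indices, repeated generators contracted through their squares):
R1 (-4/3*e1) = 248/45*e1 + 32/15*e2 - 32/3*e3 + 40/9*e123
R1 (-e2) = 8/5*e1 + 62/15*e2 + 10/3*e3 - 8*e123
R1 (-2*e3) = -16*e1 - 20/3*e2 + 124/15*e3 - 16/5*e123
Summing the partial products and collecting blades:
Answer: -80/9*e1 - 2/5*e2 + 14/15*e3 - 304/45*e123


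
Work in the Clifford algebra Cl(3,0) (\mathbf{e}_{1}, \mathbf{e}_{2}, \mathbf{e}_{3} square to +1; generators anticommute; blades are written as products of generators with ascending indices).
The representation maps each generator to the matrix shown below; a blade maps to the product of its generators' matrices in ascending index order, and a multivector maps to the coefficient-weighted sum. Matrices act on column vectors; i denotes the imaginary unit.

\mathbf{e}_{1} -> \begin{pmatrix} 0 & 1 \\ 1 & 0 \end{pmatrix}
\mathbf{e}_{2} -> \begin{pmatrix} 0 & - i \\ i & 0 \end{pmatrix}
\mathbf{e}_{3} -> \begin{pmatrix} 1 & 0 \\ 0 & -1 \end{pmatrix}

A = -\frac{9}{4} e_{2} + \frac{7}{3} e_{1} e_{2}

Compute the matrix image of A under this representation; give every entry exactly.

Bivector images (products of the table entries): rho(e_{1} e_{2}) = rho(\mathbf{e}_{1})rho(\mathbf{e}_{2}) = \begin{pmatrix} i & 0 \\ 0 & - i \end{pmatrix}.
M = (-\frac{9}{4})*rho(e_{2}) + (\frac{7}{3})*rho(e_{1} e_{2}), summed entrywise:
Answer: \begin{pmatrix} \frac{7 i}{3} & \frac{9 i}{4} \\ - \frac{9 i}{4} & - \frac{7 i}{3} \end{pmatrix}


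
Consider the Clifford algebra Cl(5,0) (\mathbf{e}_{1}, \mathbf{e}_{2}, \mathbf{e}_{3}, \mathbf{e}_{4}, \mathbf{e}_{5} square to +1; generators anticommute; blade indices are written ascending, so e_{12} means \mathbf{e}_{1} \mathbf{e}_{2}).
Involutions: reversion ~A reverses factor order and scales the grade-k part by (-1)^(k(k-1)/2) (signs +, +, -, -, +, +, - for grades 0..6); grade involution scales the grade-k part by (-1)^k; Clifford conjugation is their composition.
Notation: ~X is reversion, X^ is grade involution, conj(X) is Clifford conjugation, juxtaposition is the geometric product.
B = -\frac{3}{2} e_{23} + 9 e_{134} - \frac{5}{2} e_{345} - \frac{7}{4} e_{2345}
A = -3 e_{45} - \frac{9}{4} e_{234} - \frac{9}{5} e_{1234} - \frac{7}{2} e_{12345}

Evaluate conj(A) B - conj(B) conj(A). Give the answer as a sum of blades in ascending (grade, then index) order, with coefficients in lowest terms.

first term: -\frac{49}{8} e_{1} - \frac{81}{5} e_{2} + \frac{15}{2} e_{3} - \frac{27}{8} e_{4} - \frac{63}{16} e_{5} - \frac{23}{2} e_{12} - \frac{27}{10} e_{14} - \frac{63}{20} e_{15} + \frac{21}{4} e_{23} - \frac{297}{8} e_{25} - \frac{9}{2} e_{125} - 27 e_{135} + \frac{21}{4} e_{145} - \frac{9}{2} e_{2345}
second term: -\frac{49}{8} e_{1} + \frac{81}{5} e_{2} + \frac{15}{2} e_{3} + \frac{27}{8} e_{4} + \frac{63}{16} e_{5} + 29 e_{12} + \frac{27}{10} e_{14} + \frac{63}{20} e_{15} + \frac{21}{4} e_{23} - \frac{207}{8} e_{25} - \frac{9}{2} e_{125} + 27 e_{135} - \frac{21}{4} e_{145} + \frac{9}{2} e_{2345}
Answer: -\frac{162}{5} e_{2} - \frac{27}{4} e_{4} - \frac{63}{8} e_{5} - \frac{81}{2} e_{12} - \frac{27}{5} e_{14} - \frac{63}{10} e_{15} - \frac{45}{4} e_{25} - 54 e_{135} + \frac{21}{2} e_{145} - 9 e_{2345}


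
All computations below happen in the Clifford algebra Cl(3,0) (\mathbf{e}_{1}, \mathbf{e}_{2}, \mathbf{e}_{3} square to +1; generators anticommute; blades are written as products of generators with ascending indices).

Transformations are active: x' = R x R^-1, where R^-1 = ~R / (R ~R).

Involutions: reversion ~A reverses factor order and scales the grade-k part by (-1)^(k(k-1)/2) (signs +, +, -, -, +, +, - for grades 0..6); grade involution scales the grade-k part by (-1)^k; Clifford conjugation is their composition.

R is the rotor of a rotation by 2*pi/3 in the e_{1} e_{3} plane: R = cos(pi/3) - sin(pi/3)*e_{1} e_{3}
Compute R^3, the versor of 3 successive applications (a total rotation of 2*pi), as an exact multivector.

Half-angle bookkeeping: 3 applications in e_{1} e_{3} add up to rotor phase 3*pi/3 = \pi, so R^3 = cos(\pi) - sin(\pi)*e_{1} e_{3}.
cos(\pi) = -1 and sin(\pi) = 0, so R^3 = -1. The total rotation 2*pi is 1 full turn, so every vector returns to itself, yet the rotor is -1, on the OTHER sheet of the double cover (an odd number of 2*pi turns).
Answer: -1


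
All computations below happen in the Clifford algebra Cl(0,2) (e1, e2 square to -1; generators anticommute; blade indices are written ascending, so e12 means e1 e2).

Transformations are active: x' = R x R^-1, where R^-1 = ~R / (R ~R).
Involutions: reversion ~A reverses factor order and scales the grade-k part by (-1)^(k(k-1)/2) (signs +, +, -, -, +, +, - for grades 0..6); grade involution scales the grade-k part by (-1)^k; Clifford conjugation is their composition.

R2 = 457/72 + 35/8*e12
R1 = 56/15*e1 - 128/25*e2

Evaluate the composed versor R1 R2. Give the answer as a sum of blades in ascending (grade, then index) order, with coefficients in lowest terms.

Distribute over the terms of R1 (each basis-blade product reordered to ascending indices, repeated generators contracted through their squares):
(56/15*e1) R2 = 3199/135*e1 - 49/3*e2
(-128/25*e2) R2 = -112/5*e1 - 7312/225*e2
Summing the partial products and collecting blades:
Answer: 35/27*e1 - 10987/225*e2


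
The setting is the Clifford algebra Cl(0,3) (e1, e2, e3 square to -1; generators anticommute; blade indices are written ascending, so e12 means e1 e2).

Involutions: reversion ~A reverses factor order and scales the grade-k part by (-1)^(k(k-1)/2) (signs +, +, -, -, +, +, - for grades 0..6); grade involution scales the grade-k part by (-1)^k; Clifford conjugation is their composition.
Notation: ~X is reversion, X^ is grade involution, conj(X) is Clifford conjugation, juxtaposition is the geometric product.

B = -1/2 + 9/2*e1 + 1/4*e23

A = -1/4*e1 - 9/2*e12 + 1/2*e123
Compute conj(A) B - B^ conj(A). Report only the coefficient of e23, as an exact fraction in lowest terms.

first term: -9/8 - 1/4*e1 + 81/4*e2 - 9/4*e12 - 9/8*e13 - 9/4*e23 - 3/16*e123
second term: 9/8 - 1/4*e1 + 81/4*e2 - 9/4*e12 + 9/8*e13 + 9/4*e23 - 3/16*e123
Answer: -9/2


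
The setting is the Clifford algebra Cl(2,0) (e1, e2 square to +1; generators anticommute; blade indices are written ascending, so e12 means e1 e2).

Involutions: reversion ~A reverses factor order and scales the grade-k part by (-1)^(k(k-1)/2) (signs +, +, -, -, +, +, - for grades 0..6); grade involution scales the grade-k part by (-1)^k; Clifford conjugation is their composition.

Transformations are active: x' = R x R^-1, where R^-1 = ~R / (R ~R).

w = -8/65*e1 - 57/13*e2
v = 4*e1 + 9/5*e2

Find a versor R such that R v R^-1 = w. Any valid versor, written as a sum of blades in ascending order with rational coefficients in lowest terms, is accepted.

Why this works: both vectors square to 481/25, so q(v) = q(w) and R = v + w = 252/65*e1 - 168/65*e2 carries v to w — its own direction survives, the complement (v - w)/2 flips.
Answer: 252/65*e1 - 168/65*e2


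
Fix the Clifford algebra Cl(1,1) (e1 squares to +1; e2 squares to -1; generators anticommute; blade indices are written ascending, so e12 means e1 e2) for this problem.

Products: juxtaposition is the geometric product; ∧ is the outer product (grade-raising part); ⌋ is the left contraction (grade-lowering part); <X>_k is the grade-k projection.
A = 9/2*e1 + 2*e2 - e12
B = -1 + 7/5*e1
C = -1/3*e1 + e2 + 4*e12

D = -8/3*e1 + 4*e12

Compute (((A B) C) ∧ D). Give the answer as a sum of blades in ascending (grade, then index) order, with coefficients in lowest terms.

step 1: 63/10 - 9/2*e1 - 3/5*e2 - 9/5*e12
step 2: -51/10 - 27/10*e1 - 123/10*e2 + 41/2*e12
step 3: 68/5*e1 - 266/5*e12
Answer: 68/5*e1 - 266/5*e12


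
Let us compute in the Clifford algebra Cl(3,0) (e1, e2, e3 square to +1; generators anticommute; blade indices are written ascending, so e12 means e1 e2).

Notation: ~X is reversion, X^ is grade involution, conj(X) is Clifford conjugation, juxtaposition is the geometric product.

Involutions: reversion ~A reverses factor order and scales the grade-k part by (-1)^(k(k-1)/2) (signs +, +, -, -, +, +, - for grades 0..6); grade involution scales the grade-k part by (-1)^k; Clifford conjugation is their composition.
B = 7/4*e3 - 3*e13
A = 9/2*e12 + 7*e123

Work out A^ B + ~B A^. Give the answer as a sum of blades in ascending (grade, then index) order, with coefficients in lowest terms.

first term: 21*e2 - 49/4*e12 + 27/2*e23 + 63/8*e123
second term: -21*e2 - 49/4*e12 + 27/2*e23 + 63/8*e123
Answer: -49/2*e12 + 27*e23 + 63/4*e123


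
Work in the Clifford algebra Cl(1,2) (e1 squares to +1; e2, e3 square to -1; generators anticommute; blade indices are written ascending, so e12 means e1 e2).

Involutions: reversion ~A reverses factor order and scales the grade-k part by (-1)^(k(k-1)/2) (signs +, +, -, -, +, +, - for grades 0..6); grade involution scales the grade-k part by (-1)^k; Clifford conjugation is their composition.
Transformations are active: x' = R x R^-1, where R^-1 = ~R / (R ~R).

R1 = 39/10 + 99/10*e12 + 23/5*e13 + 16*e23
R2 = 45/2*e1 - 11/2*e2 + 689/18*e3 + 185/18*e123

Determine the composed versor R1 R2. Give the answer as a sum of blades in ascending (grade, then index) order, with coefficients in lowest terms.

Distribute over the terms of R1 (each basis-blade product reordered to ascending indices, repeated generators contracted through their squares):
(39/10) R2 = 351/4*e1 - 429/20*e2 + 8957/60*e3 + 481/12*e123
(99/10*e12) R2 = 1089/20*e1 - 891/4*e2 + 407/4*e3 + 7579/20*e123
(23/5*e13) R2 = -15847/90*e1 - 851/18*e2 - 207/2*e3 + 253/10*e123
(16*e23) R2 = -1480/9*e1 - 5512/9*e2 - 88*e3 + 360*e123
Summing the partial products and collecting blades:
Answer: -17849/90*e1 - 81353/90*e2 + 893/15*e3 + 2413/3*e123


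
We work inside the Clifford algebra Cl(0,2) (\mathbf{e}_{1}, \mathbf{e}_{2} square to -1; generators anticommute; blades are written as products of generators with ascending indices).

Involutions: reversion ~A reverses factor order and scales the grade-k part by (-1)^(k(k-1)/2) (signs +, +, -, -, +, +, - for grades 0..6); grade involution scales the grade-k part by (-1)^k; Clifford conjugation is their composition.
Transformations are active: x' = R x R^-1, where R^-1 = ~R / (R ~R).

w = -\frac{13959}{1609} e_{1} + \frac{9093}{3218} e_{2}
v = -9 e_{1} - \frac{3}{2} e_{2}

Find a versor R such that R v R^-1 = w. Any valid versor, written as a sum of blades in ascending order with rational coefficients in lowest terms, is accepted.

Construction: equal norms (both -\frac{333}{4}) license R = v + w = -\frac{28440}{1609} e_{1} + \frac{2133}{1609} e_{2} — nothing changes along that direction, while (v - w)/2 changes sign, so v maps onto w.
Answer: -\frac{28440}{1609} e_{1} + \frac{2133}{1609} e_{2}


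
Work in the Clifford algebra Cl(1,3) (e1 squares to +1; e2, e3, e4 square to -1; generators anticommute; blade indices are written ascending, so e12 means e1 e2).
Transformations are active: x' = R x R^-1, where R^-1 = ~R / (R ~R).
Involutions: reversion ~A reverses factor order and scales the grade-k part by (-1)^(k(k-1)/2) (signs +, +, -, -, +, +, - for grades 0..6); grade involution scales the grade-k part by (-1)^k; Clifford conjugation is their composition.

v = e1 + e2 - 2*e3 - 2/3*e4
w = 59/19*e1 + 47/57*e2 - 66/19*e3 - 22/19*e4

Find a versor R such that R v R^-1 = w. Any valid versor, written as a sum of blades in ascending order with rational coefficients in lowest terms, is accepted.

Take R = v + w = 78/19*e1 + 104/57*e2 - 104/19*e3 - 104/57*e4. Because q(v) = q(w) = -40/9, conjugation by R sends v exactly to w.
Answer: 78/19*e1 + 104/57*e2 - 104/19*e3 - 104/57*e4


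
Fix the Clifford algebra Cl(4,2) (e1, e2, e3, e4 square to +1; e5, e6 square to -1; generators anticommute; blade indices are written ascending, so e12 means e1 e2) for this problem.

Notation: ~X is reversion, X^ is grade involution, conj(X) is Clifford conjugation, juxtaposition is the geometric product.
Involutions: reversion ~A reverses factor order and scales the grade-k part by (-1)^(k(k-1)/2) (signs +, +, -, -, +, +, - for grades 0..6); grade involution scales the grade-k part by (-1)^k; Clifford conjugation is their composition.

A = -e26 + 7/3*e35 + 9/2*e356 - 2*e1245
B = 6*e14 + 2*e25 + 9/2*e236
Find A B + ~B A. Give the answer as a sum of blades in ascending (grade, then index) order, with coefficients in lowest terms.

first term: 9/2*e3 + 4*e14 - 14/3*e23 + 33/4*e25 - 2*e56 - 9*e236 - 21/2*e256 + 6*e1246 - 14*e1345 - 36*e13456
second term: -9/2*e3 - 4*e14 - 14/3*e23 + 129/4*e25 - 2*e56 - 9*e236 - 21/2*e256 - 6*e1246 + 14*e1345 + 18*e13456
Answer: -28/3*e23 + 81/2*e25 - 4*e56 - 18*e236 - 21*e256 - 18*e13456


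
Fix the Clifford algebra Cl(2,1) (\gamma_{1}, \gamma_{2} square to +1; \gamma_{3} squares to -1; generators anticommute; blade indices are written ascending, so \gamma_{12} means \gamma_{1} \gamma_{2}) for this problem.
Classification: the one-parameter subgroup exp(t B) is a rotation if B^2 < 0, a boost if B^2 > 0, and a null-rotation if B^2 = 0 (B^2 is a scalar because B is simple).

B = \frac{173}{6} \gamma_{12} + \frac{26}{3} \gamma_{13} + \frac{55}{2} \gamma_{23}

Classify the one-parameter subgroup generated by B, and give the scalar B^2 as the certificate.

B^2 term by term: the squares give (\frac{173}{6})^2*(\gamma_{12})^2 + (\frac{26}{3})^2*(\gamma_{13})^2 + (\frac{55}{2})^2*(\gamma_{23})^2 = \frac{29929}{36}*(-1) + \frac{676}{9}*(+1) + \frac{3025}{4}*(+1) = 0 (each basis 2-blade squares to minus the product of its generators' squares); cross terms between blades sharing an index anticommute and cancel. So B^2 = 0.
Answer: null-rotation, certificate B^2 = 0. The class reads off the invariant scalar 0 directly.


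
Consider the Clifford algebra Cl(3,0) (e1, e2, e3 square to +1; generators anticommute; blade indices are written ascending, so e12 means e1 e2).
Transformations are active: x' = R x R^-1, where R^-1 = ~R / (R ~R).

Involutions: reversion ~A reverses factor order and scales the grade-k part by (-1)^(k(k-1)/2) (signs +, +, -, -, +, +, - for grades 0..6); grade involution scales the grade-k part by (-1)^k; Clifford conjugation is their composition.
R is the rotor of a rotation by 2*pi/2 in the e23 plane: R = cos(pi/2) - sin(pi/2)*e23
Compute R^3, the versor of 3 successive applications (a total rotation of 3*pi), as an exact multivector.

Because a rotor carries half the rotation angle, composing 3 copies of this e23-plane rotor multiplies the phase: 3*(pi/2) = 3*pi/2, hence R^3 = cos(3*pi/2) - sin(3*pi/2)*e23.
cos(3*pi/2) = 0 and sin(3*pi/2) = -1, so R^3 = e23. The net rotation is 1*pi (after discarding 1 full turn, each of which contributes a factor -1 to the rotor); the rotor keeps the half-angle phase exactly.
Answer: e23


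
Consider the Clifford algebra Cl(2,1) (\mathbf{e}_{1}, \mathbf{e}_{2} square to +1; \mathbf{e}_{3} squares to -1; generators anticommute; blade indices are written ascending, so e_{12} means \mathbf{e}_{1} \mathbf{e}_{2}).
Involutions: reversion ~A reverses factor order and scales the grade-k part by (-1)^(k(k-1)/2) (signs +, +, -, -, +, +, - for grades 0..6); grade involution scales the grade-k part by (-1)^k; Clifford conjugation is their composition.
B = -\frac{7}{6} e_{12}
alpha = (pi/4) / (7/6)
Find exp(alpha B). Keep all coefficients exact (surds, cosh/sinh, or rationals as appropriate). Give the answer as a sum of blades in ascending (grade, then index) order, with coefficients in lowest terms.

B^2 = (-\frac{7}{6})^2*(e_{12})^2 = \frac{49}{36}*(-1) = -\frac{49}{36} (a basis 2-blade squares to minus the product of its generators' squares).
B^2 = -\frac{49}{36} — B^2 < 0, so the exponential closes trigonometrically: l = \frac{7}{6}, alpha*l = \frac{\pi}{4}, so exp(alpha B) = cos(\frac{\pi}{4}) + (sin(\frac{\pi}{4})/(\frac{7}{6}))*B = \frac{\sqrt{2}}{2} + (\frac{3 \sqrt{2}}{7})*B.
Answer: \frac{\sqrt{2}}{2} - \frac{\sqrt{2}}{2} e_{12}


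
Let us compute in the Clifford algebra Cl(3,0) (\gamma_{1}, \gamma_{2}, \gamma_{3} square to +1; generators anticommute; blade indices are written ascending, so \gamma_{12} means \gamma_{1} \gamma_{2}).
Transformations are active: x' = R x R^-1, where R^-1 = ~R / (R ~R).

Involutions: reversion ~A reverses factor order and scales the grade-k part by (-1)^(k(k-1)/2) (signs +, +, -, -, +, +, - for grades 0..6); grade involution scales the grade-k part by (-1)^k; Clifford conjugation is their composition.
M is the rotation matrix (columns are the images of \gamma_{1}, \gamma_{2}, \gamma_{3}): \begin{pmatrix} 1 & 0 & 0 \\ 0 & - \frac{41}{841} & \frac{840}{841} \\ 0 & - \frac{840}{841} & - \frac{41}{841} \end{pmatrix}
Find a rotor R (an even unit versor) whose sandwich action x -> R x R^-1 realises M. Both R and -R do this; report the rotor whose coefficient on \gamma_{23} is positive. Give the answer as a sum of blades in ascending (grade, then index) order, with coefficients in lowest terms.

Method: write R = a + b12*\gamma_{12} + b13*\gamma_{13} + b23*\gamma_{23} with a^2 + b12^2 + b13^2 + b23^2 = 1 (so R^-1 = ~R). Expanding the columns R e_j ~R gives tr M = 4a^2 - 1 and, from the antisymmetric part, M21 - M12 = -4a*b12, M13 - M31 = 4a*b13, M32 - M23 = -4a*b23.
Here tr M = \frac{759}{841}, so a^2 = (1 + tr M)/4 = \frac{400}{841} and a = ±\frac{20}{29}. Taking a = \frac{20}{29}: M21 - M12 = 0, M13 - M31 = 0, M32 - M23 = -\frac{1680}{841}, giving b12 = 0, b13 = 0, b23 = \frac{21}{29}, i.e. R = \frac{20}{29} + \frac{21}{29} \gamma_{23}.
Its \gamma_{23} coefficient is already positive.
Answer: \frac{20}{29} + \frac{21}{29} \gamma_{23}. Uniqueness: Spin(3) -> SO(3) maps R and -R to the same rotation of trace \frac{759}{841}; fixing the sign of the \gamma_{23} coefficient removes the ambiguity.


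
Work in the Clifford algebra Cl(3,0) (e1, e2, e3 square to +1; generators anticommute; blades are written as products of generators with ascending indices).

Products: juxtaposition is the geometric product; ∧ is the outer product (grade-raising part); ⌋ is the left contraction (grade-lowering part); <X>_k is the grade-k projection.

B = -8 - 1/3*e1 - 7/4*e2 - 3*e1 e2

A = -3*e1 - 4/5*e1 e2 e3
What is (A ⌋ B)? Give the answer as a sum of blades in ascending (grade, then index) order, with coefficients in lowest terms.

step 1: 1 + 9*e2
Answer: 1 + 9*e2


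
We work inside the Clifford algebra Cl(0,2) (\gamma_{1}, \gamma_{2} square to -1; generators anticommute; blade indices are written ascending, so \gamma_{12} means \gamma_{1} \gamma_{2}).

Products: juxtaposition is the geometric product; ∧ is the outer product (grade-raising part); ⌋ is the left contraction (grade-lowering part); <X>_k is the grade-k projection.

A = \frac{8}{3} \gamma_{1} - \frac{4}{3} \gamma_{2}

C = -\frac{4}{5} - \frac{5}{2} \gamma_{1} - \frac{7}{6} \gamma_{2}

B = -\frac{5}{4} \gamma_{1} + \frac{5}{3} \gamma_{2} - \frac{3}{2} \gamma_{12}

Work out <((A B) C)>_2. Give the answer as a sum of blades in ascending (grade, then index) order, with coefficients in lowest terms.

step 1: \frac{50}{9} + 2 \gamma_{1} + 4 \gamma_{2} + \frac{25}{9} \gamma_{12}
step 2: \frac{47}{9} - \frac{3307}{270} \gamma_{1} - \frac{4489}{270} \gamma_{2} + \frac{49}{9} \gamma_{12}
step 3: \frac{49}{9} \gamma_{12}
Answer: \frac{49}{9} \gamma_{12}
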